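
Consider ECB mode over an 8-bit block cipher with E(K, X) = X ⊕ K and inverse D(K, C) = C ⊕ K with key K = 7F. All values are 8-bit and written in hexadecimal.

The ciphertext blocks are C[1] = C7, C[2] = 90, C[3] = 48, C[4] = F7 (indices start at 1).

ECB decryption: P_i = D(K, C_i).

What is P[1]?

P[1]: D(K, C7) = B8.

P[1] = B8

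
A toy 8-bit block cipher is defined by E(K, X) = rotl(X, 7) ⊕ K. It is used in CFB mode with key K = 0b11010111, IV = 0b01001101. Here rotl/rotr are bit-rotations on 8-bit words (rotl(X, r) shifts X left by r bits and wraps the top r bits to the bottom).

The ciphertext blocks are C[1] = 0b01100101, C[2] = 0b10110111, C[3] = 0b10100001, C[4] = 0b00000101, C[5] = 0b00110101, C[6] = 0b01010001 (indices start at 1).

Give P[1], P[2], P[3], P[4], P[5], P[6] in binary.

P[1] = 0b00010100, P[2] = 0b11010010, P[3] = 0b10101101, P[4] = 0b00000010, P[5] = 0b01100000, P[6] = 0b00011100

CFB decryption: P_i = C_i ⊕ E(K, C_{i−1}), with C_{0} = IV.
P[1]: E(K, 0b01001101) = 0b01110001; 0b01100101 ⊕ 0b01110001 = 0b00010100.
P[2]: E(K, 0b01100101) = 0b01100101; 0b10110111 ⊕ 0b01100101 = 0b11010010.
P[3]: E(K, 0b10110111) = 0b00001100; 0b10100001 ⊕ 0b00001100 = 0b10101101.
P[4]: E(K, 0b10100001) = 0b00000111; 0b00000101 ⊕ 0b00000111 = 0b00000010.
P[5]: E(K, 0b00000101) = 0b01010101; 0b00110101 ⊕ 0b01010101 = 0b01100000.
P[6]: E(K, 0b00110101) = 0b01001101; 0b01010001 ⊕ 0b01001101 = 0b00011100.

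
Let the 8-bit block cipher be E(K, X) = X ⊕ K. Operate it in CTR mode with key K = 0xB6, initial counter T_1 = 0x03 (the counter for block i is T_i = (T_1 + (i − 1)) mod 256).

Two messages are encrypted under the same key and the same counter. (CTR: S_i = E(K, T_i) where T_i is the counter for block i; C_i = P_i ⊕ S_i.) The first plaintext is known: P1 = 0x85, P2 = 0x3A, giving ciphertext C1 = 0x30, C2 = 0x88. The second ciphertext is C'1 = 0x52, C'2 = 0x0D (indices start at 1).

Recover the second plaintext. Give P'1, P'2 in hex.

P'1 = 0xE7, P'2 = 0xBF

In CTR with a reused counter, both messages share the same keystream S_i, so C_i ⊕ C'_i = P_i ⊕ P'_i and thus P'_i = P_i ⊕ C_i ⊕ C'_i.
P'1: 0x85 ⊕ 0x30 ⊕ 0x52 = 0xE7.
P'2: 0x3A ⊕ 0x88 ⊕ 0x0D = 0xBF.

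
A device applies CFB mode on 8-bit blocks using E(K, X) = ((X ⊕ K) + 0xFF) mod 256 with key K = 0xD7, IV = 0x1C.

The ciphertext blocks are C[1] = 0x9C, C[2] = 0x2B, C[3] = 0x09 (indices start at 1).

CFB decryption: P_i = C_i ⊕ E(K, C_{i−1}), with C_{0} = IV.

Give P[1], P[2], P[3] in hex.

P[1]: E(K, 0x1C) = 0xCA; 0x9C ⊕ 0xCA = 0x56.
P[2]: E(K, 0x9C) = 0x4A; 0x2B ⊕ 0x4A = 0x61.
P[3]: E(K, 0x2B) = 0xFB; 0x09 ⊕ 0xFB = 0xF2.

P[1] = 0x56, P[2] = 0x61, P[3] = 0xF2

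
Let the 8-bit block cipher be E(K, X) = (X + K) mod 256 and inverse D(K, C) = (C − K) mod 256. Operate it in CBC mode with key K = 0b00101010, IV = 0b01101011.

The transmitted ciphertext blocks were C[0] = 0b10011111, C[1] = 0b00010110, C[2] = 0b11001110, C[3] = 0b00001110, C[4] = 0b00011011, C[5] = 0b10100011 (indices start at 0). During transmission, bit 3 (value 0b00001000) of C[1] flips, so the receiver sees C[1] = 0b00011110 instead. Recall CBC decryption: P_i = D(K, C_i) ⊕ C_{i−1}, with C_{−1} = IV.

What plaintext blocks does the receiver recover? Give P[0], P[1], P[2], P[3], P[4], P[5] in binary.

P[0] = 0b00011110, P[1] = 0b01101011, P[2] = 0b10111010, P[3] = 0b00101010, P[4] = 0b11111111, P[5] = 0b01100010

Only C[1] changed, to 0b00011110. In CBC, a change in C_i garbles P_i and flips the same bit in P_{i+1}. Decrypting the received ciphertext:
P[0]: D(K, 0b10011111) = 0b01110101; 0b01110101 ⊕ 0b01101011 = 0b00011110.
P[1]: D(K, 0b00011110) = 0b11110100; 0b11110100 ⊕ 0b10011111 = 0b01101011.
P[2]: D(K, 0b11001110) = 0b10100100; 0b10100100 ⊕ 0b00011110 = 0b10111010.
P[3]: D(K, 0b00001110) = 0b11100100; 0b11100100 ⊕ 0b11001110 = 0b00101010.
P[4]: D(K, 0b00011011) = 0b11110001; 0b11110001 ⊕ 0b00001110 = 0b11111111.
P[5]: D(K, 0b10100011) = 0b01111001; 0b01111001 ⊕ 0b00011011 = 0b01100010.
Blocks that differ from the original plaintext: P[1], P[2].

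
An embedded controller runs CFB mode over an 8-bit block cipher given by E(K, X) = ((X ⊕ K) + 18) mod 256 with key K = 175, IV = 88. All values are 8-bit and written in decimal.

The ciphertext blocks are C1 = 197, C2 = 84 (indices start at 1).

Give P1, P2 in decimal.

P1 = 204, P2 = 40

CFB decryption: P_i = C_i ⊕ E(K, C_{i−1}), with C_{0} = IV.
P1: E(K, 88) = 9; 197 ⊕ 9 = 204.
P2: E(K, 197) = 124; 84 ⊕ 124 = 40.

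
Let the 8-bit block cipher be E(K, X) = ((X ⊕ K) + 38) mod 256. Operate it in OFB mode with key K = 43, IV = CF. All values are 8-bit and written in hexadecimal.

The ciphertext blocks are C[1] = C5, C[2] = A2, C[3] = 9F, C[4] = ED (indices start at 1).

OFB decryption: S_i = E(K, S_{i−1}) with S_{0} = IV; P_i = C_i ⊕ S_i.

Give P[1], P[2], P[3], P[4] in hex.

P[1] = 01, P[2] = 1D, P[3] = AB, P[4] = 42

P[1]: S = E(K, CF) = C4; C5 ⊕ C4 = 01.
P[2]: S = E(K, C4) = BF; A2 ⊕ BF = 1D.
P[3]: S = E(K, BF) = 34; 9F ⊕ 34 = AB.
P[4]: S = E(K, 34) = AF; ED ⊕ AF = 42.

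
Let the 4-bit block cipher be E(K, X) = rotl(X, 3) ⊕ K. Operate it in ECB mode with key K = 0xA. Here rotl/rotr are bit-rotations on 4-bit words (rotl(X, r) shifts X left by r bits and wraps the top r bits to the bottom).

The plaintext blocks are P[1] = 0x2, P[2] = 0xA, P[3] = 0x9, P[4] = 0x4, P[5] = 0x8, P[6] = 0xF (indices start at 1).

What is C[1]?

ECB encryption: C_i = E(K, P_i).
C[1]: E(K, 0x2) = 0xB.

C[1] = 0xB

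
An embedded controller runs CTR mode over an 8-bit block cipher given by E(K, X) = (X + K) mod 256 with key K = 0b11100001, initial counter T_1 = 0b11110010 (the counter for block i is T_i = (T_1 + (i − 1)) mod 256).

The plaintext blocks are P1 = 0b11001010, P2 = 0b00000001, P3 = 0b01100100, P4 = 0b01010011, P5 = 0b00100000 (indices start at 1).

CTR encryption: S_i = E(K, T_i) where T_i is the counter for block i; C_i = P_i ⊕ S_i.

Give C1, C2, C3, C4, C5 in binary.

C1: T = 0b11110010, S = E(K, T) = 0b11010011; 0b11001010 ⊕ 0b11010011 = 0b00011001.
C2: T = 0b11110011, S = E(K, T) = 0b11010100; 0b00000001 ⊕ 0b11010100 = 0b11010101.
C3: T = 0b11110100, S = E(K, T) = 0b11010101; 0b01100100 ⊕ 0b11010101 = 0b10110001.
C4: T = 0b11110101, S = E(K, T) = 0b11010110; 0b01010011 ⊕ 0b11010110 = 0b10000101.
C5: T = 0b11110110, S = E(K, T) = 0b11010111; 0b00100000 ⊕ 0b11010111 = 0b11110111.

C1 = 0b00011001, C2 = 0b11010101, C3 = 0b10110001, C4 = 0b10000101, C5 = 0b11110111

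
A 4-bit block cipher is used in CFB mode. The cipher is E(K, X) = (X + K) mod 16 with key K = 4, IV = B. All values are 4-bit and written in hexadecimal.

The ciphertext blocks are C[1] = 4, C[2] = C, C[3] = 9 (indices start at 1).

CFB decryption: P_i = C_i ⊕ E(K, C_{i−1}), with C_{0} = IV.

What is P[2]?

P[2]: E(K, 4) = 8; C ⊕ 8 = 4.

P[2] = 4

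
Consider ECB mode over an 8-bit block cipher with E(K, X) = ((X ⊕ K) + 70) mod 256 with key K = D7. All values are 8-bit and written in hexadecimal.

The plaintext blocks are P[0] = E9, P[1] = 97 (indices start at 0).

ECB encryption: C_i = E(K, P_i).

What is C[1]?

C[1]: E(K, 97) = B0.

C[1] = B0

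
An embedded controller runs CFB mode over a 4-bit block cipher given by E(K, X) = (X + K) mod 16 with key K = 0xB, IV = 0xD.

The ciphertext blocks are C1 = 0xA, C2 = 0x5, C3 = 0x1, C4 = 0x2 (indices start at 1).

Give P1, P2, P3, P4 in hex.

CFB decryption: P_i = C_i ⊕ E(K, C_{i−1}), with C_{0} = IV.
P1: E(K, 0xD) = 0x8; 0xA ⊕ 0x8 = 0x2.
P2: E(K, 0xA) = 0x5; 0x5 ⊕ 0x5 = 0x0.
P3: E(K, 0x5) = 0x0; 0x1 ⊕ 0x0 = 0x1.
P4: E(K, 0x1) = 0xC; 0x2 ⊕ 0xC = 0xE.

P1 = 0x2, P2 = 0x0, P3 = 0x1, P4 = 0xE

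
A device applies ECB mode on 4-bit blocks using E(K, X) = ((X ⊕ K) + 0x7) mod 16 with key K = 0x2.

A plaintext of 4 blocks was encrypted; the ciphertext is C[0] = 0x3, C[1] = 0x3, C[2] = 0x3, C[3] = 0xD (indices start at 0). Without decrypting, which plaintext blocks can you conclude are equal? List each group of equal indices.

P[0] = P[1] = P[2]

ECB encrypts each block independently with the same key, so equal ciphertext blocks imply equal plaintext blocks.
C[0] = C[1] = C[2] = 0x3, so P[0] = P[1] = P[2].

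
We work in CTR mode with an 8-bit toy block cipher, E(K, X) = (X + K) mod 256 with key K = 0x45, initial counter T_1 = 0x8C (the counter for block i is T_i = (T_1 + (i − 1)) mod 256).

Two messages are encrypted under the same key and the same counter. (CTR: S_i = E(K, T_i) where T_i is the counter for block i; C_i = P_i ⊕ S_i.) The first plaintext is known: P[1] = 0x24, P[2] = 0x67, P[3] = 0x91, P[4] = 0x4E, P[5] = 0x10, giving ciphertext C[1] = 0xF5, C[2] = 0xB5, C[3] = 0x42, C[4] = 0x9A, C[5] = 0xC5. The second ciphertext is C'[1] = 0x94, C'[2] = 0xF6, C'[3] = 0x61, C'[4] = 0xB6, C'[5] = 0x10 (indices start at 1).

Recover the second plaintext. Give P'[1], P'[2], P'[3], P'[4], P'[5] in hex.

In CTR with a reused counter, both messages share the same keystream S_i, so C_i ⊕ C'_i = P_i ⊕ P'_i and thus P'_i = P_i ⊕ C_i ⊕ C'_i.
P'[1]: 0x24 ⊕ 0xF5 ⊕ 0x94 = 0x45.
P'[2]: 0x67 ⊕ 0xB5 ⊕ 0xF6 = 0x24.
P'[3]: 0x91 ⊕ 0x42 ⊕ 0x61 = 0xB2.
P'[4]: 0x4E ⊕ 0x9A ⊕ 0xB6 = 0x62.
P'[5]: 0x10 ⊕ 0xC5 ⊕ 0x10 = 0xC5.

P'[1] = 0x45, P'[2] = 0x24, P'[3] = 0xB2, P'[4] = 0x62, P'[5] = 0xC5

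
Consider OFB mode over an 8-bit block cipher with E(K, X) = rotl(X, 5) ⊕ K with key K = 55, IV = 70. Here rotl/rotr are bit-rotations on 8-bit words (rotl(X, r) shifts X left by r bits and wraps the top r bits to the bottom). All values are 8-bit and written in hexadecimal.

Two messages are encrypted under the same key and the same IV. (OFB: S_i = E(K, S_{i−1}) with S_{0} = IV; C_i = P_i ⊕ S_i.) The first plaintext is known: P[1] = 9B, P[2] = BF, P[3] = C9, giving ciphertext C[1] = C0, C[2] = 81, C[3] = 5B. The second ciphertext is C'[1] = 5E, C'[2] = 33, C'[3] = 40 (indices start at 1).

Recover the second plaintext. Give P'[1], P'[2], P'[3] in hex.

P'[1] = 05, P'[2] = 0D, P'[3] = D2

In OFB with a reused IV, both messages share the same keystream S_i, so C_i ⊕ C'_i = P_i ⊕ P'_i and thus P'_i = P_i ⊕ C_i ⊕ C'_i.
P'[1]: 9B ⊕ C0 ⊕ 5E = 05.
P'[2]: BF ⊕ 81 ⊕ 33 = 0D.
P'[3]: C9 ⊕ 5B ⊕ 40 = D2.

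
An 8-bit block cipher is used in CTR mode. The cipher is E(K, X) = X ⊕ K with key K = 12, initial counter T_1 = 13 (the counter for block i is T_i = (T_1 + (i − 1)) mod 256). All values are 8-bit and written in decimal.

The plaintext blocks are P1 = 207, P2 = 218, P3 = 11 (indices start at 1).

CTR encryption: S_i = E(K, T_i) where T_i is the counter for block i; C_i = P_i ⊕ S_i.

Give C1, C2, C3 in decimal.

C1 = 206, C2 = 216, C3 = 8

C1: T = 13, S = E(K, T) = 1; 207 ⊕ 1 = 206.
C2: T = 14, S = E(K, T) = 2; 218 ⊕ 2 = 216.
C3: T = 15, S = E(K, T) = 3; 11 ⊕ 3 = 8.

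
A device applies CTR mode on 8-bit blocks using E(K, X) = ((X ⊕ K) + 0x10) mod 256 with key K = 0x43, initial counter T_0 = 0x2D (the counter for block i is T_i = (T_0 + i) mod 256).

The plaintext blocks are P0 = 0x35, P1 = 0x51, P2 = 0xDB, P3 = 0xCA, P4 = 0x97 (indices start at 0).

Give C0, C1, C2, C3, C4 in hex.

C0 = 0x4B, C1 = 0x2C, C2 = 0xA7, C3 = 0x49, C4 = 0x15

CTR encryption: S_i = E(K, T_i) where T_i is the counter for block i; C_i = P_i ⊕ S_i.
C0: T = 0x2D, S = E(K, T) = 0x7E; 0x35 ⊕ 0x7E = 0x4B.
C1: T = 0x2E, S = E(K, T) = 0x7D; 0x51 ⊕ 0x7D = 0x2C.
C2: T = 0x2F, S = E(K, T) = 0x7C; 0xDB ⊕ 0x7C = 0xA7.
C3: T = 0x30, S = E(K, T) = 0x83; 0xCA ⊕ 0x83 = 0x49.
C4: T = 0x31, S = E(K, T) = 0x82; 0x97 ⊕ 0x82 = 0x15.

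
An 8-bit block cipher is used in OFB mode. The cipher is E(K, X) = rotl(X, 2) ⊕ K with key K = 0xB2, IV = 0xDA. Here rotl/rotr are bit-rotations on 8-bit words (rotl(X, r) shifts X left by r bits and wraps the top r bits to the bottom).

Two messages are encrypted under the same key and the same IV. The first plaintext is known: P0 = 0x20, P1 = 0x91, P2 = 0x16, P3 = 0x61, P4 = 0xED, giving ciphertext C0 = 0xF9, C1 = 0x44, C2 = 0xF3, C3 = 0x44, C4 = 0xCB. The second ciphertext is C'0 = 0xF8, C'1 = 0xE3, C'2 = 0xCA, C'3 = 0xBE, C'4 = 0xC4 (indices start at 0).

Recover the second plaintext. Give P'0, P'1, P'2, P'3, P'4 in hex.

In OFB with a reused IV, both messages share the same keystream S_i, so C_i ⊕ C'_i = P_i ⊕ P'_i and thus P'_i = P_i ⊕ C_i ⊕ C'_i.
P'0: 0x20 ⊕ 0xF9 ⊕ 0xF8 = 0x21.
P'1: 0x91 ⊕ 0x44 ⊕ 0xE3 = 0x36.
P'2: 0x16 ⊕ 0xF3 ⊕ 0xCA = 0x2F.
P'3: 0x61 ⊕ 0x44 ⊕ 0xBE = 0x9B.
P'4: 0xED ⊕ 0xCB ⊕ 0xC4 = 0xE2.

P'0 = 0x21, P'1 = 0x36, P'2 = 0x2F, P'3 = 0x9B, P'4 = 0xE2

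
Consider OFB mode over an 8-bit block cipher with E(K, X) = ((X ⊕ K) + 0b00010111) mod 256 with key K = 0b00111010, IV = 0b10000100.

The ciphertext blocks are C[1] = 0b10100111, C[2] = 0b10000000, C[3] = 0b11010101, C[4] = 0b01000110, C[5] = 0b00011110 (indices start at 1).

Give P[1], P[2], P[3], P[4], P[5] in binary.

P[1] = 0b01110010, P[2] = 0b10000110, P[3] = 0b10000110, P[4] = 0b11000110, P[5] = 0b11001111

OFB decryption: S_i = E(K, S_{i−1}) with S_{0} = IV; P_i = C_i ⊕ S_i.
P[1]: S = E(K, 0b10000100) = 0b11010101; 0b10100111 ⊕ 0b11010101 = 0b01110010.
P[2]: S = E(K, 0b11010101) = 0b00000110; 0b10000000 ⊕ 0b00000110 = 0b10000110.
P[3]: S = E(K, 0b00000110) = 0b01010011; 0b11010101 ⊕ 0b01010011 = 0b10000110.
P[4]: S = E(K, 0b01010011) = 0b10000000; 0b01000110 ⊕ 0b10000000 = 0b11000110.
P[5]: S = E(K, 0b10000000) = 0b11010001; 0b00011110 ⊕ 0b11010001 = 0b11001111.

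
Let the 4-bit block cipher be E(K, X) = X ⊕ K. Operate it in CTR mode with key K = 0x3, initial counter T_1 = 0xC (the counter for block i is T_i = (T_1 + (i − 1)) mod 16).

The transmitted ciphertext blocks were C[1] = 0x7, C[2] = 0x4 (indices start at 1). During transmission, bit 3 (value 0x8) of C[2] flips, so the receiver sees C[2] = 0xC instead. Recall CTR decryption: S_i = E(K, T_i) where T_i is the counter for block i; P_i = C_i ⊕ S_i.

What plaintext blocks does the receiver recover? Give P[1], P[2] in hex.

P[1] = 0x8, P[2] = 0x2

Only C[2] changed, to 0xC. In CTR, a change in C_i flips the same bit in P_i only; the keystream is unaffected. Decrypting the received ciphertext:
P[1]: T = 0xC, S = E(K, T) = 0xF; 0x7 ⊕ 0xF = 0x8.
P[2]: T = 0xD, S = E(K, T) = 0xE; 0xC ⊕ 0xE = 0x2.
Blocks that differ from the original plaintext: P[2].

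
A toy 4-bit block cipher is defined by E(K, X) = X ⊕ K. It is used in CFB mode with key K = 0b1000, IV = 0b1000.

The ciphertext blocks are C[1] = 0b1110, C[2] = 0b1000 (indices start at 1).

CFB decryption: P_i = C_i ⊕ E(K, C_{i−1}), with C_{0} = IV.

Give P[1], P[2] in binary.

P[1] = 0b1110, P[2] = 0b1110

P[1]: E(K, 0b1000) = 0b0000; 0b1110 ⊕ 0b0000 = 0b1110.
P[2]: E(K, 0b1110) = 0b0110; 0b1000 ⊕ 0b0110 = 0b1110.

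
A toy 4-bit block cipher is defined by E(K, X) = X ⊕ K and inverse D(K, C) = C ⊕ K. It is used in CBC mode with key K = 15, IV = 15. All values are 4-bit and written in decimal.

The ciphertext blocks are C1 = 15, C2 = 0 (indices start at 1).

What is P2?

CBC decryption: P_i = D(K, C_i) ⊕ C_{i−1}, with C_{0} = IV.
P2: D(K, 0) = 15; 15 ⊕ 15 = 0.

P2 = 0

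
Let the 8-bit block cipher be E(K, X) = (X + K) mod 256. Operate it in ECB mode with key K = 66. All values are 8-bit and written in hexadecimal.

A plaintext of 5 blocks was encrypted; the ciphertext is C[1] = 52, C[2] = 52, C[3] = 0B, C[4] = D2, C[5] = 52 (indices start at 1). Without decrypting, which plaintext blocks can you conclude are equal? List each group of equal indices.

P[1] = P[2] = P[5]

ECB encrypts each block independently with the same key, so equal ciphertext blocks imply equal plaintext blocks.
C[1] = C[2] = C[5] = 52, so P[1] = P[2] = P[5].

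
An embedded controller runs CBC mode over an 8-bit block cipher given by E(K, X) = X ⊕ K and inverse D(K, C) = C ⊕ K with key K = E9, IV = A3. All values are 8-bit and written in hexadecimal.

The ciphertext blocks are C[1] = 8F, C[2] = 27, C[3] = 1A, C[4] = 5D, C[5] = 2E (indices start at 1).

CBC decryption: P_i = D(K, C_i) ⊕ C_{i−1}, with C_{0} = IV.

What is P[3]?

P[3] = D4

P[3]: D(K, 1A) = F3; F3 ⊕ 27 = D4.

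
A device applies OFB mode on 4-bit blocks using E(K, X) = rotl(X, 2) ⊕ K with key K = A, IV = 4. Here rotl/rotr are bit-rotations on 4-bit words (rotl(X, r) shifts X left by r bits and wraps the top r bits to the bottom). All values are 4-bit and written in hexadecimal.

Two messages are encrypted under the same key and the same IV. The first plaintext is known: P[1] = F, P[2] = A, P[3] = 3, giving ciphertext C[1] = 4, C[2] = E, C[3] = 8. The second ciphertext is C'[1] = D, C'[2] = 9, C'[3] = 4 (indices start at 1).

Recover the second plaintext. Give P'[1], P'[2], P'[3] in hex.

P'[1] = 6, P'[2] = D, P'[3] = F

In OFB with a reused IV, both messages share the same keystream S_i, so C_i ⊕ C'_i = P_i ⊕ P'_i and thus P'_i = P_i ⊕ C_i ⊕ C'_i.
P'[1]: F ⊕ 4 ⊕ D = 6.
P'[2]: A ⊕ E ⊕ 9 = D.
P'[3]: 3 ⊕ 8 ⊕ 4 = F.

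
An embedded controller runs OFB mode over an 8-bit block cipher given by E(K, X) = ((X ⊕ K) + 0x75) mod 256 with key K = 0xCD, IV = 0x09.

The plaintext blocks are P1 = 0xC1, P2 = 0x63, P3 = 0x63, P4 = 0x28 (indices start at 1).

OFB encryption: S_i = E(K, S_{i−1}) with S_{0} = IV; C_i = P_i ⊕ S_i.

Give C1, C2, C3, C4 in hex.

C1 = 0xF8, C2 = 0x0A, C3 = 0x7A, C4 = 0x61

C1: S = E(K, 0x09) = 0x39; 0xC1 ⊕ 0x39 = 0xF8.
C2: S = E(K, 0x39) = 0x69; 0x63 ⊕ 0x69 = 0x0A.
C3: S = E(K, 0x69) = 0x19; 0x63 ⊕ 0x19 = 0x7A.
C4: S = E(K, 0x19) = 0x49; 0x28 ⊕ 0x49 = 0x61.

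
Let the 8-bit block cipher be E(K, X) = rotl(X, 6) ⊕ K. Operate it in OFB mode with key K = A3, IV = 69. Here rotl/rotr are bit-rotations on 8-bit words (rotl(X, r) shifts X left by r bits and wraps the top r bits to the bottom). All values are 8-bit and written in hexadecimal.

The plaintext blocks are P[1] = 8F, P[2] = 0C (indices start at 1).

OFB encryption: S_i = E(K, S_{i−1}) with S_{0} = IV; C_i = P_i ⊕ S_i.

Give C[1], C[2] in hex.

C[1] = 76, C[2] = D1

C[1]: S = E(K, 69) = F9; 8F ⊕ F9 = 76.
C[2]: S = E(K, F9) = DD; 0C ⊕ DD = D1.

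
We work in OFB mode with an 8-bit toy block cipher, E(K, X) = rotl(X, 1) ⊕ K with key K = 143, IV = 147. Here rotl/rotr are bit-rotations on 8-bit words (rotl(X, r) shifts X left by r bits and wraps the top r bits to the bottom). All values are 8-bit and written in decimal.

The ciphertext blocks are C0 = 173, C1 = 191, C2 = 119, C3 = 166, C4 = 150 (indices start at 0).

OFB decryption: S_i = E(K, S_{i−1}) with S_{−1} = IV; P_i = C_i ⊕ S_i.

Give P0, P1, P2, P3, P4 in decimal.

P0 = 5, P1 = 97, P2 = 69, P3 = 77, P4 = 206

P0: S = E(K, 147) = 168; 173 ⊕ 168 = 5.
P1: S = E(K, 168) = 222; 191 ⊕ 222 = 97.
P2: S = E(K, 222) = 50; 119 ⊕ 50 = 69.
P3: S = E(K, 50) = 235; 166 ⊕ 235 = 77.
P4: S = E(K, 235) = 88; 150 ⊕ 88 = 206.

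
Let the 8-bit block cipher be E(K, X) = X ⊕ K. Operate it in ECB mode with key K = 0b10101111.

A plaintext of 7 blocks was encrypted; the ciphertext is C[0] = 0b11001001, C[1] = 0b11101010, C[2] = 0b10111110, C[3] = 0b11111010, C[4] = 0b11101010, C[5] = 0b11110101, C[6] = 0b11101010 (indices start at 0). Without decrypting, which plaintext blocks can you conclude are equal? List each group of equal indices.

P[1] = P[4] = P[6]

ECB encrypts each block independently with the same key, so equal ciphertext blocks imply equal plaintext blocks.
C[1] = C[4] = C[6] = 0b11101010, so P[1] = P[4] = P[6].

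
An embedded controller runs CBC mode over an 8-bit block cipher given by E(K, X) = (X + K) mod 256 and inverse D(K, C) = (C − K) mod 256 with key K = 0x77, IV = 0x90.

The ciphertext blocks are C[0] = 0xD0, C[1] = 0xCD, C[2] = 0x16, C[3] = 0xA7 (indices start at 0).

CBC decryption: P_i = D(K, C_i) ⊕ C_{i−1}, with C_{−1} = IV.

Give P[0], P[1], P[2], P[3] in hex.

P[0] = 0xC9, P[1] = 0x86, P[2] = 0x52, P[3] = 0x26

P[0]: D(K, 0xD0) = 0x59; 0x59 ⊕ 0x90 = 0xC9.
P[1]: D(K, 0xCD) = 0x56; 0x56 ⊕ 0xD0 = 0x86.
P[2]: D(K, 0x16) = 0x9F; 0x9F ⊕ 0xCD = 0x52.
P[3]: D(K, 0xA7) = 0x30; 0x30 ⊕ 0x16 = 0x26.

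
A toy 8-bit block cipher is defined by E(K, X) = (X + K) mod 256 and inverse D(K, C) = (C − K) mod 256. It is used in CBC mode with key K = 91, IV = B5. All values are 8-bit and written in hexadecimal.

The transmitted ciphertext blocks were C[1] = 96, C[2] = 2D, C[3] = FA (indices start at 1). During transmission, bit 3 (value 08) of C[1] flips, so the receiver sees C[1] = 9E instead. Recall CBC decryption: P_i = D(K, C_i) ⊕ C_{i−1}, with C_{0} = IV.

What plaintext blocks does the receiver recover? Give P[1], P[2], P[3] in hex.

Only C[1] changed, to 9E. In CBC, a change in C_i garbles P_i and flips the same bit in P_{i+1}. Decrypting the received ciphertext:
P[1]: D(K, 9E) = 0D; 0D ⊕ B5 = B8.
P[2]: D(K, 2D) = 9C; 9C ⊕ 9E = 02.
P[3]: D(K, FA) = 69; 69 ⊕ 2D = 44.
Blocks that differ from the original plaintext: P[1], P[2].

P[1] = B8, P[2] = 02, P[3] = 44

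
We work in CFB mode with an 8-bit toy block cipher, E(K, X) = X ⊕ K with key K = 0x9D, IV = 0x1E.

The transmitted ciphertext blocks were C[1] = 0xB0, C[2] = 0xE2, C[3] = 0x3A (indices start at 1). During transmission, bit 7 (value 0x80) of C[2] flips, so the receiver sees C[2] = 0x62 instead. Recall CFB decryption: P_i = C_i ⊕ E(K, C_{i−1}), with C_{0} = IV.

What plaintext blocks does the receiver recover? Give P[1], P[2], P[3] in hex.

Only C[2] changed, to 0x62. In CFB, a change in C_i flips the same bit in P_i and garbles P_{i+1}. Decrypting the received ciphertext:
P[1]: E(K, 0x1E) = 0x83; 0xB0 ⊕ 0x83 = 0x33.
P[2]: E(K, 0xB0) = 0x2D; 0x62 ⊕ 0x2D = 0x4F.
P[3]: E(K, 0x62) = 0xFF; 0x3A ⊕ 0xFF = 0xC5.
Blocks that differ from the original plaintext: P[2], P[3].

P[1] = 0x33, P[2] = 0x4F, P[3] = 0xC5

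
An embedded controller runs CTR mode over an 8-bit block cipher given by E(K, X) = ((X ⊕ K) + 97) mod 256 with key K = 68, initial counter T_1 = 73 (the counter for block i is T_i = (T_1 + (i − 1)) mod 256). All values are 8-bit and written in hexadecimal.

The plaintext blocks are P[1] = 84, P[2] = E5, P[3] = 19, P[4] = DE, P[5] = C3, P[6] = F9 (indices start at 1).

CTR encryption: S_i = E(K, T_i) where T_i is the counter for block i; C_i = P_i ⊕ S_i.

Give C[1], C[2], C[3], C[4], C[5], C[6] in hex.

C[1]: T = 73, S = E(K, T) = B2; 84 ⊕ B2 = 36.
C[2]: T = 74, S = E(K, T) = B3; E5 ⊕ B3 = 56.
C[3]: T = 75, S = E(K, T) = B4; 19 ⊕ B4 = AD.
C[4]: T = 76, S = E(K, T) = B5; DE ⊕ B5 = 6B.
C[5]: T = 77, S = E(K, T) = B6; C3 ⊕ B6 = 75.
C[6]: T = 78, S = E(K, T) = A7; F9 ⊕ A7 = 5E.

C[1] = 36, C[2] = 56, C[3] = AD, C[4] = 6B, C[5] = 75, C[6] = 5E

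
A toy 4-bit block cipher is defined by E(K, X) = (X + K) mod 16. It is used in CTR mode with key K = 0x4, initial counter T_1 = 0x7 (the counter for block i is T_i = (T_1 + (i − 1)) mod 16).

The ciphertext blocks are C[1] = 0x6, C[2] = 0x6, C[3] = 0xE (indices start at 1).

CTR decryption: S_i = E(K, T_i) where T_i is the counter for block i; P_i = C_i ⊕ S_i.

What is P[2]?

P[2] = 0xA

P[2]: T = 0x8, S = E(K, T) = 0xC; 0x6 ⊕ 0xC = 0xA.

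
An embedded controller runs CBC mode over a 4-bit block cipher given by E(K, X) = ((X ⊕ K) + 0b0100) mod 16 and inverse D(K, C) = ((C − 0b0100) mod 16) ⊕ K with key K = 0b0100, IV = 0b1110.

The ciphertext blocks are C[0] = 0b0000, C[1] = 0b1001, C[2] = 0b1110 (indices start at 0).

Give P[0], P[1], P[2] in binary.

CBC decryption: P_i = D(K, C_i) ⊕ C_{i−1}, with C_{−1} = IV.
P[0]: D(K, 0b0000) = 0b1000; 0b1000 ⊕ 0b1110 = 0b0110.
P[1]: D(K, 0b1001) = 0b0001; 0b0001 ⊕ 0b0000 = 0b0001.
P[2]: D(K, 0b1110) = 0b1110; 0b1110 ⊕ 0b1001 = 0b0111.

P[0] = 0b0110, P[1] = 0b0001, P[2] = 0b0111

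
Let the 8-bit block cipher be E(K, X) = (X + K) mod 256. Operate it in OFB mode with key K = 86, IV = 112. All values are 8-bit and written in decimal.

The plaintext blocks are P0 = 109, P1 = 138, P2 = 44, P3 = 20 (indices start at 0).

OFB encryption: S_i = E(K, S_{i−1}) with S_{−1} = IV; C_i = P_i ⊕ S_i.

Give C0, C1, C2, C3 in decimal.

C0: S = E(K, 112) = 198; 109 ⊕ 198 = 171.
C1: S = E(K, 198) = 28; 138 ⊕ 28 = 150.
C2: S = E(K, 28) = 114; 44 ⊕ 114 = 94.
C3: S = E(K, 114) = 200; 20 ⊕ 200 = 220.

C0 = 171, C1 = 150, C2 = 94, C3 = 220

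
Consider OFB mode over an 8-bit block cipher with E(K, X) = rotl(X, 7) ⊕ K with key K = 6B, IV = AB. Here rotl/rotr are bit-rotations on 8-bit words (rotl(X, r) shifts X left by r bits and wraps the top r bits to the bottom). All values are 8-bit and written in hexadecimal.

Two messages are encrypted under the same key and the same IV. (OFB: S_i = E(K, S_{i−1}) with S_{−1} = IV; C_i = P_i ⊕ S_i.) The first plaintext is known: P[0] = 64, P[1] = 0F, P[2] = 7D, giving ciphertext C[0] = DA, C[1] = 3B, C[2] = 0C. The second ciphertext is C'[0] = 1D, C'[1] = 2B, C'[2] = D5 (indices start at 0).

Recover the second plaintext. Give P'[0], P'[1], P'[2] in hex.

P'[0] = A3, P'[1] = 1F, P'[2] = A4

In OFB with a reused IV, both messages share the same keystream S_i, so C_i ⊕ C'_i = P_i ⊕ P'_i and thus P'_i = P_i ⊕ C_i ⊕ C'_i.
P'[0]: 64 ⊕ DA ⊕ 1D = A3.
P'[1]: 0F ⊕ 3B ⊕ 2B = 1F.
P'[2]: 7D ⊕ 0C ⊕ D5 = A4.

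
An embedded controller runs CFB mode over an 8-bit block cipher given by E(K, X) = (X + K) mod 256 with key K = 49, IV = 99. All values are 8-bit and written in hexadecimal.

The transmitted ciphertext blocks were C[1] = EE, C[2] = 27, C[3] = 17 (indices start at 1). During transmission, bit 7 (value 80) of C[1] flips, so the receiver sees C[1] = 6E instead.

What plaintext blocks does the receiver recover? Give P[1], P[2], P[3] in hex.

P[1] = 8C, P[2] = 90, P[3] = 67

CFB decryption: P_i = C_i ⊕ E(K, C_{i−1}), with C_{0} = IV.
Only C[1] changed, to 6E. In CFB, a change in C_i flips the same bit in P_i and garbles P_{i+1}. Decrypting the received ciphertext:
P[1]: E(K, 99) = E2; 6E ⊕ E2 = 8C.
P[2]: E(K, 6E) = B7; 27 ⊕ B7 = 90.
P[3]: E(K, 27) = 70; 17 ⊕ 70 = 67.
Blocks that differ from the original plaintext: P[1], P[2].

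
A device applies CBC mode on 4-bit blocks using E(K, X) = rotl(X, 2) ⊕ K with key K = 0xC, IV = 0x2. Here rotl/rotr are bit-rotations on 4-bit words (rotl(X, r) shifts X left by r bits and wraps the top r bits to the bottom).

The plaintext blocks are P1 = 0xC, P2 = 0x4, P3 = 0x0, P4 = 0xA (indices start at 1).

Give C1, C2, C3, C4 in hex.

C1 = 0x7, C2 = 0x0, C3 = 0xC, C4 = 0x5

CBC encryption: C_i = E(K, P_i ⊕ C_{i−1}), with C_{0} = IV.
C1: P1 ⊕ 0x2 = 0xE; E(K, 0xE) = 0x7.
C2: P2 ⊕ 0x7 = 0x3; E(K, 0x3) = 0x0.
C3: P3 ⊕ 0x0 = 0x0; E(K, 0x0) = 0xC.
C4: P4 ⊕ 0xC = 0x6; E(K, 0x6) = 0x5.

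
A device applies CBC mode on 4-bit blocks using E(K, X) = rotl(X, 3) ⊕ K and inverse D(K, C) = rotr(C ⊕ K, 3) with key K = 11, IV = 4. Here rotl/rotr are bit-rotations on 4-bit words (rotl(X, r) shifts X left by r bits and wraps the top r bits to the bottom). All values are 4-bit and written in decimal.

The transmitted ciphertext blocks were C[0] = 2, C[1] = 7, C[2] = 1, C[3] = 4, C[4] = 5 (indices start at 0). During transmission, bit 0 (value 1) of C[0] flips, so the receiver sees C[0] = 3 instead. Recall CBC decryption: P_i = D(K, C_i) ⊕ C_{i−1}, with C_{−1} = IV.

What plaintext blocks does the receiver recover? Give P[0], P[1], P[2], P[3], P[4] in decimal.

Only C[0] changed, to 3. In CBC, a change in C_i garbles P_i and flips the same bit in P_{i+1}. Decrypting the received ciphertext:
P[0]: D(K, 3) = 1; 1 ⊕ 4 = 5.
P[1]: D(K, 7) = 9; 9 ⊕ 3 = 10.
P[2]: D(K, 1) = 5; 5 ⊕ 7 = 2.
P[3]: D(K, 4) = 15; 15 ⊕ 1 = 14.
P[4]: D(K, 5) = 13; 13 ⊕ 4 = 9.
Blocks that differ from the original plaintext: P[0], P[1].

P[0] = 5, P[1] = 10, P[2] = 2, P[3] = 14, P[4] = 9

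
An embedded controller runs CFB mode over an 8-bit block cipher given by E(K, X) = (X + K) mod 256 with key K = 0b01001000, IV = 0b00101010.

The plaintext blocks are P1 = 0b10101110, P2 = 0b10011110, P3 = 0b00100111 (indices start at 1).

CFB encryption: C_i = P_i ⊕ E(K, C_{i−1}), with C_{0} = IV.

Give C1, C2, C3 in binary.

C1 = 0b11011100, C2 = 0b10111010, C3 = 0b00100101

C1: E(K, 0b00101010) = 0b01110010; 0b10101110 ⊕ 0b01110010 = 0b11011100.
C2: E(K, 0b11011100) = 0b00100100; 0b10011110 ⊕ 0b00100100 = 0b10111010.
C3: E(K, 0b10111010) = 0b00000010; 0b00100111 ⊕ 0b00000010 = 0b00100101.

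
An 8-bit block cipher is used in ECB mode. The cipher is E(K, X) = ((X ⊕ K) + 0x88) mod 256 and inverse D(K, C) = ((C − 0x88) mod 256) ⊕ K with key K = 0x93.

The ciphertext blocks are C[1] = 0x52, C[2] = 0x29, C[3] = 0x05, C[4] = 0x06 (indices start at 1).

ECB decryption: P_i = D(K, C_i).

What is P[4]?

P[4]: D(K, 0x06) = 0xED.

P[4] = 0xED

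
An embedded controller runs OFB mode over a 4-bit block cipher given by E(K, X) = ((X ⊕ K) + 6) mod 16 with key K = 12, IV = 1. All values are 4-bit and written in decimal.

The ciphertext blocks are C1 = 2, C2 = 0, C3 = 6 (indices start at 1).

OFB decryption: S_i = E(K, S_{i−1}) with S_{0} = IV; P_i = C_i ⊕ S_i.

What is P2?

P2 = 5

P1: S = E(K, 1) = 3; 2 ⊕ 3 = 1.
P2: S = E(K, 3) = 5; 0 ⊕ 5 = 5.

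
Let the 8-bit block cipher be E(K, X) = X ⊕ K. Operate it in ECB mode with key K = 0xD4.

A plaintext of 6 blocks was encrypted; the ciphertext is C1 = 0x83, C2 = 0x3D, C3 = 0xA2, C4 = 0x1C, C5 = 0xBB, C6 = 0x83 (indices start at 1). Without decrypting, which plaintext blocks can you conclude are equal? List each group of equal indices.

ECB encrypts each block independently with the same key, so equal ciphertext blocks imply equal plaintext blocks.
C1 = C6 = 0x83, so P1 = P6.

P1 = P6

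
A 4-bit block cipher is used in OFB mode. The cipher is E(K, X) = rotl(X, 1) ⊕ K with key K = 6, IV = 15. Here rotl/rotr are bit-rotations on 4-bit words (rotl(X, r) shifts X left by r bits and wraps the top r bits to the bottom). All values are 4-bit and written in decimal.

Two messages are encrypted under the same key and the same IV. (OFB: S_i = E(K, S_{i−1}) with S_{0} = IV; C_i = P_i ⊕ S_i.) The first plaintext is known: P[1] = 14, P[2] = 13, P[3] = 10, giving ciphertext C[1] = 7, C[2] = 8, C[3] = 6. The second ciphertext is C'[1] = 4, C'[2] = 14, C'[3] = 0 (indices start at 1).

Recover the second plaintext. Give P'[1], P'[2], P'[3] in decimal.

P'[1] = 13, P'[2] = 11, P'[3] = 12

In OFB with a reused IV, both messages share the same keystream S_i, so C_i ⊕ C'_i = P_i ⊕ P'_i and thus P'_i = P_i ⊕ C_i ⊕ C'_i.
P'[1]: 14 ⊕ 7 ⊕ 4 = 13.
P'[2]: 13 ⊕ 8 ⊕ 14 = 11.
P'[3]: 10 ⊕ 6 ⊕ 0 = 12.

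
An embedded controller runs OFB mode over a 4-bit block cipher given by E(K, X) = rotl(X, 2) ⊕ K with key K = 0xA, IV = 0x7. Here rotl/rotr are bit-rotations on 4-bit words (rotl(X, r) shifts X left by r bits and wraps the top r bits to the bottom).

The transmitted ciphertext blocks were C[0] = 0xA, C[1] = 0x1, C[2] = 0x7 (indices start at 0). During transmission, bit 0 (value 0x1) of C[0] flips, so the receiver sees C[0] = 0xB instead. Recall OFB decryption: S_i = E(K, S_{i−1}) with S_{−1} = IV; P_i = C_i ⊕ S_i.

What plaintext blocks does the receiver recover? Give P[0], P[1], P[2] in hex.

Only C[0] changed, to 0xB. In OFB, a change in C_i flips the same bit in P_i only; the keystream is unaffected. Decrypting the received ciphertext:
P[0]: S = E(K, 0x7) = 0x7; 0xB ⊕ 0x7 = 0xC.
P[1]: S = E(K, 0x7) = 0x7; 0x1 ⊕ 0x7 = 0x6.
P[2]: S = E(K, 0x7) = 0x7; 0x7 ⊕ 0x7 = 0x0.
Blocks that differ from the original plaintext: P[0].

P[0] = 0xC, P[1] = 0x6, P[2] = 0x0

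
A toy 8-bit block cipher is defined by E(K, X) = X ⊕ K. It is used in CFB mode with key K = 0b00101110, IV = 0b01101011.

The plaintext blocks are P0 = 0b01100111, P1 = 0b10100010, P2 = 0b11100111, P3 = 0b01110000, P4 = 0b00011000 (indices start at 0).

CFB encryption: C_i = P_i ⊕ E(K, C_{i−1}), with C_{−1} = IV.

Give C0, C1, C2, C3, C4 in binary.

C0 = 0b00100010, C1 = 0b10101110, C2 = 0b01100111, C3 = 0b00111001, C4 = 0b00001111

C0: E(K, 0b01101011) = 0b01000101; 0b01100111 ⊕ 0b01000101 = 0b00100010.
C1: E(K, 0b00100010) = 0b00001100; 0b10100010 ⊕ 0b00001100 = 0b10101110.
C2: E(K, 0b10101110) = 0b10000000; 0b11100111 ⊕ 0b10000000 = 0b01100111.
C3: E(K, 0b01100111) = 0b01001001; 0b01110000 ⊕ 0b01001001 = 0b00111001.
C4: E(K, 0b00111001) = 0b00010111; 0b00011000 ⊕ 0b00010111 = 0b00001111.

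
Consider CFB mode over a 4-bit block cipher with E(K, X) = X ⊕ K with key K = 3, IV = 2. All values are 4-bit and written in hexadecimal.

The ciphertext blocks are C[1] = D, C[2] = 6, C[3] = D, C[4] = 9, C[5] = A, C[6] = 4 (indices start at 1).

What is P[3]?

CFB decryption: P_i = C_i ⊕ E(K, C_{i−1}), with C_{0} = IV.
P[3]: E(K, 6) = 5; D ⊕ 5 = 8.

P[3] = 8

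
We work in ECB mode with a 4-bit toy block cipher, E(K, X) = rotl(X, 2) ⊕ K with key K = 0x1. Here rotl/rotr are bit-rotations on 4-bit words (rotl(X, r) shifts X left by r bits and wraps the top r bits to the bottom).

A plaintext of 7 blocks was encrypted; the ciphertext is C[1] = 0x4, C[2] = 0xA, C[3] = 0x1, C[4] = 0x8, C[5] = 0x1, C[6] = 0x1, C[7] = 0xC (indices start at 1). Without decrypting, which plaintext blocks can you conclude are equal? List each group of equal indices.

ECB encrypts each block independently with the same key, so equal ciphertext blocks imply equal plaintext blocks.
C[3] = C[5] = C[6] = 0x1, so P[3] = P[5] = P[6].

P[3] = P[5] = P[6]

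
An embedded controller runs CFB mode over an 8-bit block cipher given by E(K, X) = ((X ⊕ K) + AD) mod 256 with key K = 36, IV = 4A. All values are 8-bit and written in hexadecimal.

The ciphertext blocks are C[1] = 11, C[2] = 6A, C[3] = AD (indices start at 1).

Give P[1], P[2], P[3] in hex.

P[1] = 38, P[2] = BE, P[3] = A4

CFB decryption: P_i = C_i ⊕ E(K, C_{i−1}), with C_{0} = IV.
P[1]: E(K, 4A) = 29; 11 ⊕ 29 = 38.
P[2]: E(K, 11) = D4; 6A ⊕ D4 = BE.
P[3]: E(K, 6A) = 09; AD ⊕ 09 = A4.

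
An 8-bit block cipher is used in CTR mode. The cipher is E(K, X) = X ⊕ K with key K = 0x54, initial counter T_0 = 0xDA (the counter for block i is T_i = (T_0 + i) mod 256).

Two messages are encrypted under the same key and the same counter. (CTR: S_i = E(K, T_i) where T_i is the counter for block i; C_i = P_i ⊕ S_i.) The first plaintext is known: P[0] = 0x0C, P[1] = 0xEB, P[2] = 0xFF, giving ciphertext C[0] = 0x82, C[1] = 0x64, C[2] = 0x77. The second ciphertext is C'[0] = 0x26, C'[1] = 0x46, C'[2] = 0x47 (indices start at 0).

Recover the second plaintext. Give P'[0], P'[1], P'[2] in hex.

P'[0] = 0xA8, P'[1] = 0xC9, P'[2] = 0xCF

In CTR with a reused counter, both messages share the same keystream S_i, so C_i ⊕ C'_i = P_i ⊕ P'_i and thus P'_i = P_i ⊕ C_i ⊕ C'_i.
P'[0]: 0x0C ⊕ 0x82 ⊕ 0x26 = 0xA8.
P'[1]: 0xEB ⊕ 0x64 ⊕ 0x46 = 0xC9.
P'[2]: 0xFF ⊕ 0x77 ⊕ 0x47 = 0xCF.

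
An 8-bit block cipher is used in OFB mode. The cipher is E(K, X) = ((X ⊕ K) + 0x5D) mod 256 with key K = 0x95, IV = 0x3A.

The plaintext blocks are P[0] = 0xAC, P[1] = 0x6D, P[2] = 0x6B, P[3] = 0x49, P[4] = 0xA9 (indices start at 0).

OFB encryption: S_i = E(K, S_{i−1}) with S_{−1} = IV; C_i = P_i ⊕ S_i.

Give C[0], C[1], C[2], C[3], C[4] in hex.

C[0]: S = E(K, 0x3A) = 0x0C; 0xAC ⊕ 0x0C = 0xA0.
C[1]: S = E(K, 0x0C) = 0xF6; 0x6D ⊕ 0xF6 = 0x9B.
C[2]: S = E(K, 0xF6) = 0xC0; 0x6B ⊕ 0xC0 = 0xAB.
C[3]: S = E(K, 0xC0) = 0xB2; 0x49 ⊕ 0xB2 = 0xFB.
C[4]: S = E(K, 0xB2) = 0x84; 0xA9 ⊕ 0x84 = 0x2D.

C[0] = 0xA0, C[1] = 0x9B, C[2] = 0xAB, C[3] = 0xFB, C[4] = 0x2D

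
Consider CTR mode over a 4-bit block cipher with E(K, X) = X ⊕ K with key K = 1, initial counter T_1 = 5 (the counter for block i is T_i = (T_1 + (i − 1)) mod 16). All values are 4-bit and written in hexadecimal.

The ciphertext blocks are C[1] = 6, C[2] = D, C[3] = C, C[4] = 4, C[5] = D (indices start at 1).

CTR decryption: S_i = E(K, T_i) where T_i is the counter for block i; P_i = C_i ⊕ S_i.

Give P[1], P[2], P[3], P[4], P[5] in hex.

P[1] = 2, P[2] = A, P[3] = A, P[4] = D, P[5] = 5

P[1]: T = 5, S = E(K, T) = 4; 6 ⊕ 4 = 2.
P[2]: T = 6, S = E(K, T) = 7; D ⊕ 7 = A.
P[3]: T = 7, S = E(K, T) = 6; C ⊕ 6 = A.
P[4]: T = 8, S = E(K, T) = 9; 4 ⊕ 9 = D.
P[5]: T = 9, S = E(K, T) = 8; D ⊕ 8 = 5.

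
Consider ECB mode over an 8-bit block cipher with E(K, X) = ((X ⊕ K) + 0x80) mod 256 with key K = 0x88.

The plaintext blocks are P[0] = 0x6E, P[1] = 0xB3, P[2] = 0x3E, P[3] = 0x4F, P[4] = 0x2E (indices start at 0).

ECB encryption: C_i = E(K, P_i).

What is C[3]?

C[3]: E(K, 0x4F) = 0x47.

C[3] = 0x47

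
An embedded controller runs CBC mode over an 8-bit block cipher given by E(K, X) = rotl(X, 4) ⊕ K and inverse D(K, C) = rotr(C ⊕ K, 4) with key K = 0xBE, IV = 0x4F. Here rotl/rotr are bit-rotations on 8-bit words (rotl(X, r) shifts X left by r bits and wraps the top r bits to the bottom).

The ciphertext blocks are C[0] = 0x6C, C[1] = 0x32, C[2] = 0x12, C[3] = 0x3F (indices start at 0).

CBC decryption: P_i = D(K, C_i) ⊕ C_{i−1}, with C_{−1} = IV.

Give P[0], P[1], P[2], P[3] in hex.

P[0]: D(K, 0x6C) = 0x2D; 0x2D ⊕ 0x4F = 0x62.
P[1]: D(K, 0x32) = 0xC8; 0xC8 ⊕ 0x6C = 0xA4.
P[2]: D(K, 0x12) = 0xCA; 0xCA ⊕ 0x32 = 0xF8.
P[3]: D(K, 0x3F) = 0x18; 0x18 ⊕ 0x12 = 0x0A.

P[0] = 0x62, P[1] = 0xA4, P[2] = 0xF8, P[3] = 0x0A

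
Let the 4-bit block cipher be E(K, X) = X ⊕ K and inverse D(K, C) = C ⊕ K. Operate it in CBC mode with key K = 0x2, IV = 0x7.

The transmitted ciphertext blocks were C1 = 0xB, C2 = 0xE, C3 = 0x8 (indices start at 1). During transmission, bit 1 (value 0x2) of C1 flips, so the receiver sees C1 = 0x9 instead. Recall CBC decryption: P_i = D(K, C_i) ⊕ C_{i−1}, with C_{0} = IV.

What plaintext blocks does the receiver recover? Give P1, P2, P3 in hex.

P1 = 0xC, P2 = 0x5, P3 = 0x4

Only C1 changed, to 0x9. In CBC, a change in C_i garbles P_i and flips the same bit in P_{i+1}. Decrypting the received ciphertext:
P1: D(K, 0x9) = 0xB; 0xB ⊕ 0x7 = 0xC.
P2: D(K, 0xE) = 0xC; 0xC ⊕ 0x9 = 0x5.
P3: D(K, 0x8) = 0xA; 0xA ⊕ 0xE = 0x4.
Blocks that differ from the original plaintext: P1, P2.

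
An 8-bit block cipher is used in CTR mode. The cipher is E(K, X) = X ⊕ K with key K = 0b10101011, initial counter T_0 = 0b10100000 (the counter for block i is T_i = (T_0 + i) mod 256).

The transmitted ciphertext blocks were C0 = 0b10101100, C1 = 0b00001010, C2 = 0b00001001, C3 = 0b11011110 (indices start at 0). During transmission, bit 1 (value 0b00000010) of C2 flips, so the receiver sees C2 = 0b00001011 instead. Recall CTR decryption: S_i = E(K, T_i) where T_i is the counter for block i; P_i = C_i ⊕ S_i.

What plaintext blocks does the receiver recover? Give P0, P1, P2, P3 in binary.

P0 = 0b10100111, P1 = 0b00000000, P2 = 0b00000010, P3 = 0b11010110

Only C2 changed, to 0b00001011. In CTR, a change in C_i flips the same bit in P_i only; the keystream is unaffected. Decrypting the received ciphertext:
P0: T = 0b10100000, S = E(K, T) = 0b00001011; 0b10101100 ⊕ 0b00001011 = 0b10100111.
P1: T = 0b10100001, S = E(K, T) = 0b00001010; 0b00001010 ⊕ 0b00001010 = 0b00000000.
P2: T = 0b10100010, S = E(K, T) = 0b00001001; 0b00001011 ⊕ 0b00001001 = 0b00000010.
P3: T = 0b10100011, S = E(K, T) = 0b00001000; 0b11011110 ⊕ 0b00001000 = 0b11010110.
Blocks that differ from the original plaintext: P2.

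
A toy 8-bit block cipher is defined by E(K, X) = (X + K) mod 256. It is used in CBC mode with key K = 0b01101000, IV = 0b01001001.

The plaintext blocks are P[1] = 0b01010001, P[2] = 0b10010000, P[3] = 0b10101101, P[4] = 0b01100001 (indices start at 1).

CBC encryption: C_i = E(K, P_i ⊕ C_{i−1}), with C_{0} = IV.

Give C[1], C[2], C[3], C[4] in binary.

C[1] = 0b10000000, C[2] = 0b01111000, C[3] = 0b00111101, C[4] = 0b11000100

C[1]: P[1] ⊕ 0b01001001 = 0b00011000; E(K, 0b00011000) = 0b10000000.
C[2]: P[2] ⊕ 0b10000000 = 0b00010000; E(K, 0b00010000) = 0b01111000.
C[3]: P[3] ⊕ 0b01111000 = 0b11010101; E(K, 0b11010101) = 0b00111101.
C[4]: P[4] ⊕ 0b00111101 = 0b01011100; E(K, 0b01011100) = 0b11000100.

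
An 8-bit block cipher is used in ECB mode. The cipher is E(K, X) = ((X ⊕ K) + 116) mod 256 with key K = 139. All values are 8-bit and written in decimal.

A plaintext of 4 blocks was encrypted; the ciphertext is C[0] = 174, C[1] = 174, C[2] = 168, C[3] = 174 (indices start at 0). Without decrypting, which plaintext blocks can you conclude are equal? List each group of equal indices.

ECB encrypts each block independently with the same key, so equal ciphertext blocks imply equal plaintext blocks.
C[0] = C[1] = C[3] = 174, so P[0] = P[1] = P[3].

P[0] = P[1] = P[3]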